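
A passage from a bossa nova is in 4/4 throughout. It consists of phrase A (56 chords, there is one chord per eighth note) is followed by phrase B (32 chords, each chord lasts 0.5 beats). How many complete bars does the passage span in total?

A: 56 × 0.5 = 28 beats = 7 bars.
B: 32 × 0.5 = 16 beats = 4 bars.
Total: 7 + 4 = 11 bars.

11 bars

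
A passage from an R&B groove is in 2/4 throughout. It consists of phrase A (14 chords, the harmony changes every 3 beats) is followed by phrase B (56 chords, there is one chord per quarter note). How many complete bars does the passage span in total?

49 bars

A: 14 × 3 = 42 beats = 21 bars.
B: 56 × 1 = 56 beats = 28 bars.
Total: 21 + 28 = 49 bars.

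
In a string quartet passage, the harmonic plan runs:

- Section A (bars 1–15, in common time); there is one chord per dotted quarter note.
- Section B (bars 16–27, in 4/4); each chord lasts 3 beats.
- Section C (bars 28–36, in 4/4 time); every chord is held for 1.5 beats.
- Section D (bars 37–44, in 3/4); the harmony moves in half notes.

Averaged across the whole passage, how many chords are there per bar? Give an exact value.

23/11 chords per bar

A: 15 × 4 = 60 beats ÷ 1.5 = 40 chords.
B: 12 × 4 = 48 beats ÷ 3 = 16 chords.
C: 9 × 4 = 36 beats ÷ 1.5 = 24 chords.
D: 8 × 3 = 24 beats ÷ 2 = 12 chords.
Overall: 92 chords over 44 bars → 92/44 = 23/11 chords per bar.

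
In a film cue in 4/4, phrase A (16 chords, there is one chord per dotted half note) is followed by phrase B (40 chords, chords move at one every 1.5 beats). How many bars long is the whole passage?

27 bars

A: 16 × 3 = 48 beats = 12 bars.
B: 40 × 1.5 = 60 beats = 15 bars.
Total: 12 + 15 = 27 bars.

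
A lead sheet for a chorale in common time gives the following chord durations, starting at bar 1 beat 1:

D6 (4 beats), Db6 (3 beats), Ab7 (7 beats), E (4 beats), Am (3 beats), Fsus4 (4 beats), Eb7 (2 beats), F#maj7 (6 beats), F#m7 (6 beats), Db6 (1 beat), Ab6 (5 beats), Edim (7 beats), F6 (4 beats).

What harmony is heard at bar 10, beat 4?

Db6

Beat 4 of bar 10 is beat (10−1)×4 + 4 = 40 overall.
Running totals: D6 ends at 4, Db6 ends at 7, Ab7 ends at 14, E ends at 18, Am ends at 21, Fsus4 ends at 25, Eb7 ends at 27, F#maj7 ends at 33, F#m7 ends at 39, Db6 ends at 40.
Beat 40 falls within Db6.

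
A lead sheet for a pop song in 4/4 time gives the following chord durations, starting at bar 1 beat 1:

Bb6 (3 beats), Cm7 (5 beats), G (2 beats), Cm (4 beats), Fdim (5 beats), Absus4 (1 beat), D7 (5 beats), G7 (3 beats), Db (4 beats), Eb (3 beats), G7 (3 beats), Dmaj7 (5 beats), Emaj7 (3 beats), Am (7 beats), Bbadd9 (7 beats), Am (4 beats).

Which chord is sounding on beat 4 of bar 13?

Beat 4 of bar 13 is beat (13−1)×4 + 4 = 52 overall.
Running totals: Bb6 ends at 3, Cm7 ends at 8, G ends at 10, Cm ends at 14, Fdim ends at 19, Absus4 ends at 20, D7 ends at 25, G7 ends at 28, Db ends at 32, Eb ends at 35, G7 ends at 38, Dmaj7 ends at 43, Emaj7 ends at 46, Am ends at 53.
Beat 52 falls within Am.

Am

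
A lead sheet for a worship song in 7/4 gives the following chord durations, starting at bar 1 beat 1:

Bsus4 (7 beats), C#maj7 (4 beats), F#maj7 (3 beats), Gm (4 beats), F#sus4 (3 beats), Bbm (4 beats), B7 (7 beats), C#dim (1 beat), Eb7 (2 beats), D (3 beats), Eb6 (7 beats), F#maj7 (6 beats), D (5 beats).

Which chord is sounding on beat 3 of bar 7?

Beat 3 of bar 7 is beat (7−1)×7 + 3 = 45 overall.
Running totals: Bsus4 ends at 7, C#maj7 ends at 11, F#maj7 ends at 14, Gm ends at 18, F#sus4 ends at 21, Bbm ends at 25, B7 ends at 32, C#dim ends at 33, Eb7 ends at 35, D ends at 38, Eb6 ends at 45.
Beat 45 falls within Eb6.

Eb6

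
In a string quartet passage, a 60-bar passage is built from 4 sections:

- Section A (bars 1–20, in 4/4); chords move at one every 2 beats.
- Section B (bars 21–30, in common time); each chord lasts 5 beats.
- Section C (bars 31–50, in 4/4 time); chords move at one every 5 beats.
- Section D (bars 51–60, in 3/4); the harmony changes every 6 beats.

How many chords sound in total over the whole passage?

A: 20 bars × 4 beats = 80 beats; 2 beats/chord → 40 chords.
B: 10 bars × 4 beats = 40 beats; 5 beats/chord → 8 chords.
C: 20 bars × 4 beats = 80 beats; 5 beats/chord → 16 chords.
D: 10 bars × 3 beats = 30 beats; 6 beats/chord → 5 chords.
Total: 40 + 8 + 16 + 5 = 69.

69 chords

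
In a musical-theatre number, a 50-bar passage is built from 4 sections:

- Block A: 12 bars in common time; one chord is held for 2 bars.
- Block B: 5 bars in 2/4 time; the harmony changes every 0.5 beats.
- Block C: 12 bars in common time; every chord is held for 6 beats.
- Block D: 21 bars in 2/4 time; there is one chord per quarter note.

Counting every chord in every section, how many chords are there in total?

A has 48 beats and chords last 8 each, so 6 chords.
B has 10 beats and chords last 0.5 each, so 20 chords.
C has 48 beats and chords last 6 each, so 8 chords.
D has 42 beats and chords last 1 each, so 42 chords.
Total: 6 + 20 + 8 + 42 = 76.

76 chords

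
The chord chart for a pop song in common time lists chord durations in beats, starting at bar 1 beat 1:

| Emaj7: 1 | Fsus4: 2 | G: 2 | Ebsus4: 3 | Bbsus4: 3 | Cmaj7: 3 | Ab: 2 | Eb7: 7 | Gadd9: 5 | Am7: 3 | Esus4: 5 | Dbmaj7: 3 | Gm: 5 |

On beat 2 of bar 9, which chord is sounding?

Esus4

Beat 2 of bar 9 is beat (9−1)×4 + 2 = 34 overall.
Running totals: Emaj7 ends at 1, Fsus4 ends at 3, G ends at 5, Ebsus4 ends at 8, Bbsus4 ends at 11, Cmaj7 ends at 14, Ab ends at 16, Eb7 ends at 23, Gadd9 ends at 28, Am7 ends at 31, Esus4 ends at 36.
Beat 34 falls within Esus4.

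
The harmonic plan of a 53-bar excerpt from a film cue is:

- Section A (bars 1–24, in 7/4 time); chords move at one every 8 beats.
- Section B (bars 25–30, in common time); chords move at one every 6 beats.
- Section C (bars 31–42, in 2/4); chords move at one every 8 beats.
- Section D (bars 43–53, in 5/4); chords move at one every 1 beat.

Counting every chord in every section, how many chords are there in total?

83 chords

A: 24·7 = 168 beats, 168/8 = 21 chords.
B: 6·4 = 24 beats, 24/6 = 4 chords.
C: 12·2 = 24 beats, 24/8 = 3 chords.
D: 11·5 = 55 beats, 55/1 = 55 chords.
Total: 21 + 4 + 3 + 55 = 83.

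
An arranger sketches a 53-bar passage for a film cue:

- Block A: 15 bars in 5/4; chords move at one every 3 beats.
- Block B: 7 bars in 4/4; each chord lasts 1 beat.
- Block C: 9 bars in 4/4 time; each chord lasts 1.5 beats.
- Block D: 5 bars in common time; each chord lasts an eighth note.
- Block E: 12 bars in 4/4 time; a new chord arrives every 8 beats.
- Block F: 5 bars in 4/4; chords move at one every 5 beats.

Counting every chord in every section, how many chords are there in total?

127 chords

A: 15·5 = 75 beats, 75/3 = 25 chords.
B: 7·4 = 28 beats, 28/1 = 28 chords.
C: 9·4 = 36 beats, 36/1.5 = 24 chords.
D: 5·4 = 20 beats, 20/0.5 = 40 chords.
E: 12·4 = 48 beats, 48/8 = 6 chords.
F: 5·4 = 20 beats, 20/5 = 4 chords.
Total: 25 + 28 + 24 + 40 + 6 + 4 = 127.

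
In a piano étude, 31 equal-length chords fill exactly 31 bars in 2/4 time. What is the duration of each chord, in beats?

2 beats

31 bars × 2 beats/bar = 62 beats total.
62 beats ÷ 31 chords = 2 beats per chord.
(That is a half note.)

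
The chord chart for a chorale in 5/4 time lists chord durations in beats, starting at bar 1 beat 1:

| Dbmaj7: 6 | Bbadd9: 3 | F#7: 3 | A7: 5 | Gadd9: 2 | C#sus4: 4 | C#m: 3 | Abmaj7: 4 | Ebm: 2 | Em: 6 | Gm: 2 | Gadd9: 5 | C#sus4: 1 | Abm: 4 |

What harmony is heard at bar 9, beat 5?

Gadd9

Beat 5 of bar 9 is beat (9−1)×5 + 5 = 45 overall.
Running totals: Dbmaj7 ends at 6, Bbadd9 ends at 9, F#7 ends at 12, A7 ends at 17, Gadd9 ends at 19, C#sus4 ends at 23, C#m ends at 26, Abmaj7 ends at 30, Ebm ends at 32, Em ends at 38, Gm ends at 40, Gadd9 ends at 45.
Beat 45 falls within Gadd9.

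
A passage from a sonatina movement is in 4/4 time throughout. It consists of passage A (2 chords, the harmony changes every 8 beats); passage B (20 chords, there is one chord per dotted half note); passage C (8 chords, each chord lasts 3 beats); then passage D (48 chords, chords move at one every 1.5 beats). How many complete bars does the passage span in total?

43 bars

A: 2 × 8 = 16 beats = 4 bars.
B: 20 × 3 = 60 beats = 15 bars.
C: 8 × 3 = 24 beats = 6 bars.
D: 48 × 1.5 = 72 beats = 18 bars.
Total: 4 + 15 + 6 + 18 = 43 bars.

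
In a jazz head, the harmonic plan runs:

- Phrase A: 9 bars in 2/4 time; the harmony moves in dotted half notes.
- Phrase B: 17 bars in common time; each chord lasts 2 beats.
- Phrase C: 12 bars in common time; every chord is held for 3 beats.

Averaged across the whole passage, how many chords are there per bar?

28/19 chords per bar

A: 9 bars of 2 beats is 18 beats; at 3 beats each that's 6 chords.
B: 17 bars of 4 beats is 68 beats; at 2 beats each that's 34 chords.
C: 12 bars of 4 beats is 48 beats; at 3 beats each that's 16 chords.
Overall: 56 chords over 38 bars → 56/38 = 28/19 chords per bar.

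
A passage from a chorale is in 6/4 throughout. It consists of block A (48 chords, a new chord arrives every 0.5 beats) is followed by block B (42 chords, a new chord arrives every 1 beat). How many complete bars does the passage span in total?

A: 48 × 0.5 = 24 beats = 4 bars.
B: 42 × 1 = 42 beats = 7 bars.
Total: 4 + 7 = 11 bars.

11 bars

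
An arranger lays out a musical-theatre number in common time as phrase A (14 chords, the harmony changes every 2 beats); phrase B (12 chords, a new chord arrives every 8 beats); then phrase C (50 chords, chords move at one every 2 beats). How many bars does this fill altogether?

A: 14 × 2 = 28 beats = 7 bars.
B: 12 × 8 = 96 beats = 24 bars.
C: 50 × 2 = 100 beats = 25 bars.
Total: 7 + 24 + 25 = 56 bars.

56 bars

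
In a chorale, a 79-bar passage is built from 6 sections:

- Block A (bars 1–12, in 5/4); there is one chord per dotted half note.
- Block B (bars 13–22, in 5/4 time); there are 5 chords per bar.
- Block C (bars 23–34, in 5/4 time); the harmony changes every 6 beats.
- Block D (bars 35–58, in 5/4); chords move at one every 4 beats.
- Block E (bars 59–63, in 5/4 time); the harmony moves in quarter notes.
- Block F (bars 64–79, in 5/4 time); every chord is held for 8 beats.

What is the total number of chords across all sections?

145 chords

A: 12·5 = 60 beats, 60/3 = 20 chords.
B: 10·5 = 50 beats, 50/1 = 50 chords.
C: 12·5 = 60 beats, 60/6 = 10 chords.
D: 24·5 = 120 beats, 120/4 = 30 chords.
E: 5·5 = 25 beats, 25/1 = 25 chords.
F: 16·5 = 80 beats, 80/8 = 10 chords.
Total: 20 + 50 + 10 + 30 + 25 + 10 = 145.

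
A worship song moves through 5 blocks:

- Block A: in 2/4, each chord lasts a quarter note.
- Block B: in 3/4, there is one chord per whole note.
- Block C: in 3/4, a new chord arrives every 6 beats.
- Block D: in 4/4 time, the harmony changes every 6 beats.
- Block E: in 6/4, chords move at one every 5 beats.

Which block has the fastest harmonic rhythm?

A: 2/1 = 2 chords/bar.
B: 3/4 = 0.75 chords/bar.
C: 3/6 = 0.5 chords/bar.
D: 4/6 = 2/3 chords/bar.
E: 6/5 = 1.2 chords/bar.
Fastest is A at 2 chords/bar.

Block A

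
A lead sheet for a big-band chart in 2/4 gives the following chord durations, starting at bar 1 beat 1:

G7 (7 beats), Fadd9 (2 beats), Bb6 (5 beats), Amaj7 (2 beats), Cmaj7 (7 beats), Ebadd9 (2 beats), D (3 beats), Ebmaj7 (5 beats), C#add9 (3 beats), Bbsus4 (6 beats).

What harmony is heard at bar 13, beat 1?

Ebadd9

Beat 1 of bar 13 is beat (13−1)×2 + 1 = 25 overall.
Running totals: G7 ends at 7, Fadd9 ends at 9, Bb6 ends at 14, Amaj7 ends at 16, Cmaj7 ends at 23, Ebadd9 ends at 25.
Beat 25 falls within Ebadd9.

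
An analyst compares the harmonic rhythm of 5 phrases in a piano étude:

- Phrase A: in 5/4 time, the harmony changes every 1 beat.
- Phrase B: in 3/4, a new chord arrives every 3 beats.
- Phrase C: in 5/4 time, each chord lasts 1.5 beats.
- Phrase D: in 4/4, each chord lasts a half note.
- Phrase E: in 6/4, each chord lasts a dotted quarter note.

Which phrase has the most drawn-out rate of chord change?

Phrase B

A: 5 beats/bar ÷ 1 beat/chord = 5 chords/bar.
B: 3 beats/bar ÷ 3 beats/chord = 1 chord/bar.
C: 5 beats/bar ÷ 1.5 beats/chord = 10/3 chords/bar.
D: 4 beats/bar ÷ 2 beats/chord = 2 chords/bar.
E: 6 beats/bar ÷ 1.5 beats/chord = 4 chords/bar.
Slowest is B at 1 chords/bar.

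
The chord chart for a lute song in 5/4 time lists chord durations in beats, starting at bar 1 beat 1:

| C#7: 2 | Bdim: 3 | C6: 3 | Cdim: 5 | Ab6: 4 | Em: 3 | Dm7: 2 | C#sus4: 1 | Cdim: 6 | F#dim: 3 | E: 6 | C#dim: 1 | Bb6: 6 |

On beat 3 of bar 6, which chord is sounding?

Beat 3 of bar 6 is beat (6−1)×5 + 3 = 28 overall.
Running totals: C#7 ends at 2, Bdim ends at 5, C6 ends at 8, Cdim ends at 13, Ab6 ends at 17, Em ends at 20, Dm7 ends at 22, C#sus4 ends at 23, Cdim ends at 29.
Beat 28 falls within Cdim.

Cdim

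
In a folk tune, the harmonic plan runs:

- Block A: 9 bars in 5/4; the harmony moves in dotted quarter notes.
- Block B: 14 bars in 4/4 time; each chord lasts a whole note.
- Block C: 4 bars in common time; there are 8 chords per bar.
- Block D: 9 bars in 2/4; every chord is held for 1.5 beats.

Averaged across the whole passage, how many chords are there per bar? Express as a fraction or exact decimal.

A: 9 × 5 = 45 beats ÷ 1.5 = 30 chords.
B: 14 × 4 = 56 beats ÷ 4 = 14 chords.
C: 4 × 4 = 16 beats ÷ 0.5 = 32 chords.
D: 9 × 2 = 18 beats ÷ 1.5 = 12 chords.
Overall: 88 chords over 36 bars → 88/36 = 22/9 chords per bar.

22/9 chords per bar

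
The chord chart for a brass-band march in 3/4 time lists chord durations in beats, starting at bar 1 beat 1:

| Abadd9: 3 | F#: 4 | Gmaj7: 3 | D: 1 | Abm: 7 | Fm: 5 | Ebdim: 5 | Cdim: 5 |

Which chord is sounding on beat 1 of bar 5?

Abm

Beat 1 of bar 5 is beat (5−1)×3 + 1 = 13 overall.
Running totals: Abadd9 ends at 3, F# ends at 7, Gmaj7 ends at 10, D ends at 11, Abm ends at 18.
Beat 13 falls within Abm.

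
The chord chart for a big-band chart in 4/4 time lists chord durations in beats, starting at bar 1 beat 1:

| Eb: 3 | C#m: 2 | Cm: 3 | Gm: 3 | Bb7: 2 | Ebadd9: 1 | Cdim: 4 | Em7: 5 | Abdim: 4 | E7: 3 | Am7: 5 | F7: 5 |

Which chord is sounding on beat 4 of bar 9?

F7

Beat 4 of bar 9 is beat (9−1)×4 + 4 = 36 overall.
Running totals: Eb ends at 3, C#m ends at 5, Cm ends at 8, Gm ends at 11, Bb7 ends at 13, Ebadd9 ends at 14, Cdim ends at 18, Em7 ends at 23, Abdim ends at 27, E7 ends at 30, Am7 ends at 35, F7 ends at 40.
Beat 36 falls within F7.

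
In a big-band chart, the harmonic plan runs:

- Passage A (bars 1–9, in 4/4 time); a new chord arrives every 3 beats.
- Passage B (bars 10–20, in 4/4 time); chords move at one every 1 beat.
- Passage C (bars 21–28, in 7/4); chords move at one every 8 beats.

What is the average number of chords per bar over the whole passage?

A: 9 bars of 4 beats is 36 beats; at 3 beats each that's 12 chords.
B: 11 bars of 4 beats is 44 beats; at 1 beat each that's 44 chords.
C: 8 bars of 7 beats is 56 beats; at 8 beats each that's 7 chords.
Overall: 63 chords over 28 bars → 63/28 = 2.25 chords per bar.

2.25 chords per bar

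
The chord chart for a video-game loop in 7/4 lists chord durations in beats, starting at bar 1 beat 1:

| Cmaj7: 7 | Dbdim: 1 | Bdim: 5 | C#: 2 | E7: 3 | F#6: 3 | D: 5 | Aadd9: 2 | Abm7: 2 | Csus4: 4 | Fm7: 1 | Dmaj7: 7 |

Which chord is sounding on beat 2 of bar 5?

Abm7

Beat 2 of bar 5 is beat (5−1)×7 + 2 = 30 overall.
Running totals: Cmaj7 ends at 7, Dbdim ends at 8, Bdim ends at 13, C# ends at 15, E7 ends at 18, F#6 ends at 21, D ends at 26, Aadd9 ends at 28, Abm7 ends at 30.
Beat 30 falls within Abm7.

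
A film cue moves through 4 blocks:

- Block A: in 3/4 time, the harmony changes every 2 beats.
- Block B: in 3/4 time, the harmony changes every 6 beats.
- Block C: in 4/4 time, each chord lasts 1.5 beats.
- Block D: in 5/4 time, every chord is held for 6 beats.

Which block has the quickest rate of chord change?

A: 3/2 = 1.5 chords/bar.
B: 3/6 = 0.5 chords/bar.
C: 4/1.5 = 8/3 chords/bar.
D: 5/6 = 5/6 chords/bar.
Fastest is C at 8/3 chords/bar.

Block C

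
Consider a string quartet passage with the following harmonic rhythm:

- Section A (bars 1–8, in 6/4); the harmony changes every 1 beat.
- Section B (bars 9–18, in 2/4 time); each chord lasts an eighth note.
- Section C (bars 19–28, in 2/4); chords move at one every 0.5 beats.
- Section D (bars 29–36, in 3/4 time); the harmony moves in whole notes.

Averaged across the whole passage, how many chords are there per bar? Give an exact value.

A: 8 × 6 = 48 beats ÷ 1 = 48 chords.
B: 10 × 2 = 20 beats ÷ 0.5 = 40 chords.
C: 10 × 2 = 20 beats ÷ 0.5 = 40 chords.
D: 8 × 3 = 24 beats ÷ 4 = 6 chords.
Overall: 134 chords over 36 bars → 134/36 = 67/18 chords per bar.

67/18 chords per bar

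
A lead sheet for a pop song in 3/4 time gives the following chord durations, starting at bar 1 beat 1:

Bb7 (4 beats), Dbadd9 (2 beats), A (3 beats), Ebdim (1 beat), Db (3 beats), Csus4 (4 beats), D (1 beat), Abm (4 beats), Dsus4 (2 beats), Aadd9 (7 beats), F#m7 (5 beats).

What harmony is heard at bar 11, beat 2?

F#m7

Beat 2 of bar 11 is beat (11−1)×3 + 2 = 32 overall.
Running totals: Bb7 ends at 4, Dbadd9 ends at 6, A ends at 9, Ebdim ends at 10, Db ends at 13, Csus4 ends at 17, D ends at 18, Abm ends at 22, Dsus4 ends at 24, Aadd9 ends at 31, F#m7 ends at 36.
Beat 32 falls within F#m7.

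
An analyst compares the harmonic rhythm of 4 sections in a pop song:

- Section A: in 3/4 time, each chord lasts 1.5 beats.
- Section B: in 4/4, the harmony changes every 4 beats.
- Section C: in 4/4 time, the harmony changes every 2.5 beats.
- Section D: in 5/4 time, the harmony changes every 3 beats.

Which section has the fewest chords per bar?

Section B

A: 3/1.5 = 2 chords/bar.
B: 4/4 = 1 chord/bar.
C: 4/2.5 = 1.6 chords/bar.
D: 5/3 = 5/3 chords/bar.
Slowest is B at 1 chords/bar.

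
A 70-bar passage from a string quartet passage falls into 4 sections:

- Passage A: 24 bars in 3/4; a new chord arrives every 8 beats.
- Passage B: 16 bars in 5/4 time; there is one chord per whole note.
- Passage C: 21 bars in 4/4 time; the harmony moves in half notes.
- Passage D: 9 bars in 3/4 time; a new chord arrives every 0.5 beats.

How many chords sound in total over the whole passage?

125 chords

A has 72 beats and chords last 8 each, so 9 chords.
B has 80 beats and chords last 4 each, so 20 chords.
C has 84 beats and chords last 2 each, so 42 chords.
D has 27 beats and chords last 0.5 each, so 54 chords.
Total: 9 + 20 + 42 + 54 = 125.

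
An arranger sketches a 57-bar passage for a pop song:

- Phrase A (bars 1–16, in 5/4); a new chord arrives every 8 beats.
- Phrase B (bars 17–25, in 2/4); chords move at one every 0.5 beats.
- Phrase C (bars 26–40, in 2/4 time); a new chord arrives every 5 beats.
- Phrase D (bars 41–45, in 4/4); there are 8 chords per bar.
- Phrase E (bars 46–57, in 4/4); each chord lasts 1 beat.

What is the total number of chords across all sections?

A: 16·5 = 80 beats, 80/8 = 10 chords.
B: 9·2 = 18 beats, 18/0.5 = 36 chords.
C: 15·2 = 30 beats, 30/5 = 6 chords.
D: 5·4 = 20 beats, 20/0.5 = 40 chords.
E: 12·4 = 48 beats, 48/1 = 48 chords.
Total: 10 + 36 + 6 + 40 + 48 = 140.

140 chords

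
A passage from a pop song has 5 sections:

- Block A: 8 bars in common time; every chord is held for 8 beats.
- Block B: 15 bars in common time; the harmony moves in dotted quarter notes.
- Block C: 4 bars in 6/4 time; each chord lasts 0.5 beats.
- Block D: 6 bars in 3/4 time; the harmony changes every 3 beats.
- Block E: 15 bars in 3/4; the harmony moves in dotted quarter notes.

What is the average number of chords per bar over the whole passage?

8/3 chords per bar

A: 8 bars of 4 beats is 32 beats; at 8 beats each that's 4 chords.
B: 15 bars of 4 beats is 60 beats; at 1.5 beats each that's 40 chords.
C: 4 bars of 6 beats is 24 beats; at 0.5 beats each that's 48 chords.
D: 6 bars of 3 beats is 18 beats; at 3 beats each that's 6 chords.
E: 15 bars of 3 beats is 45 beats; at 1.5 beats each that's 30 chords.
Overall: 128 chords over 48 bars → 128/48 = 8/3 chords per bar.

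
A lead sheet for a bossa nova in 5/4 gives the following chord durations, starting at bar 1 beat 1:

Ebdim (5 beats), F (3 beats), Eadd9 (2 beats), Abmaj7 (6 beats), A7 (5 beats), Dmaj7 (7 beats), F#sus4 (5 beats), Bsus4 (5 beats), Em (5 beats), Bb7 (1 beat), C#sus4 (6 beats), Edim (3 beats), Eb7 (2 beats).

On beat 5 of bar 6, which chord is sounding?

Beat 5 of bar 6 is beat (6−1)×5 + 5 = 30 overall.
Running totals: Ebdim ends at 5, F ends at 8, Eadd9 ends at 10, Abmaj7 ends at 16, A7 ends at 21, Dmaj7 ends at 28, F#sus4 ends at 33.
Beat 30 falls within F#sus4.

F#sus4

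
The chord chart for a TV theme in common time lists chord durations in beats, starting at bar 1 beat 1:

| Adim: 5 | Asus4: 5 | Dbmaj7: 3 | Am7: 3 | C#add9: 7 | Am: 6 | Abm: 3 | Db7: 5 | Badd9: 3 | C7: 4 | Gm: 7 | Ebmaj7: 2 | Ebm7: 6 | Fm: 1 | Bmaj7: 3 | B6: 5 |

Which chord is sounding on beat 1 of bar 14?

Beat 1 of bar 14 is beat (14−1)×4 + 1 = 53 overall.
Running totals: Adim ends at 5, Asus4 ends at 10, Dbmaj7 ends at 13, Am7 ends at 16, C#add9 ends at 23, Am ends at 29, Abm ends at 32, Db7 ends at 37, Badd9 ends at 40, C7 ends at 44, Gm ends at 51, Ebmaj7 ends at 53.
Beat 53 falls within Ebmaj7.

Ebmaj7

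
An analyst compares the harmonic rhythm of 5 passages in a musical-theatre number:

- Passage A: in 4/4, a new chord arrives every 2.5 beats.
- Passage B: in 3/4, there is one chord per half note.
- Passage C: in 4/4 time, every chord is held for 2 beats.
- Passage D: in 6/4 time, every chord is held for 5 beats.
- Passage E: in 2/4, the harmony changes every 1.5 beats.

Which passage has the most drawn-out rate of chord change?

A: 4/2.5 = 1.6 chords/bar.
B: 3/2 = 1.5 chords/bar.
C: 4/2 = 2 chords/bar.
D: 6/5 = 1.2 chords/bar.
E: 2/1.5 = 4/3 chords/bar.
Slowest is D at 1.2 chords/bar.

Passage D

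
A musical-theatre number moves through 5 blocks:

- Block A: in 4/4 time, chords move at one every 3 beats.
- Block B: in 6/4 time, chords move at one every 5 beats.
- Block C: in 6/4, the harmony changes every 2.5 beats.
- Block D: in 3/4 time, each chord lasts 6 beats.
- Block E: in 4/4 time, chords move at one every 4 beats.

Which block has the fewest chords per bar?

Block D

A: 4 beats/bar ÷ 3 beats/chord = 4/3 chords/bar.
B: 6 beats/bar ÷ 5 beats/chord = 1.2 chords/bar.
C: 6 beats/bar ÷ 2.5 beats/chord = 2.4 chords/bar.
D: 3 beats/bar ÷ 6 beats/chord = 0.5 chords/bar.
E: 4 beats/bar ÷ 4 beats/chord = 1 chord/bar.
Slowest is D at 0.5 chords/bar.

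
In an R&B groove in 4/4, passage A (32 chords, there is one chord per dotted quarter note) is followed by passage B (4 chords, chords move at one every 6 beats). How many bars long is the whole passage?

18 bars

A: 32 × 1.5 = 48 beats = 12 bars.
B: 4 × 6 = 24 beats = 6 bars.
Total: 12 + 6 = 18 bars.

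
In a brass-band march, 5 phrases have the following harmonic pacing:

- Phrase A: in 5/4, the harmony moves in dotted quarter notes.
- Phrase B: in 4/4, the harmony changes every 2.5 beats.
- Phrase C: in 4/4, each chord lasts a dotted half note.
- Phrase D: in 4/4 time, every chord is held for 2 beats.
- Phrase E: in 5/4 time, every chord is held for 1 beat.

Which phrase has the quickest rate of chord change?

A: 5/1.5 = 10/3 chords/bar.
B: 4/2.5 = 1.6 chords/bar.
C: 4/3 = 4/3 chords/bar.
D: 4/2 = 2 chords/bar.
E: 5/1 = 5 chords/bar.
Fastest is E at 5 chords/bar.

Phrase E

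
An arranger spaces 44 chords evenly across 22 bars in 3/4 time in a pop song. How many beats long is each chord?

22 bars × 3 beats/bar = 66 beats total.
66 beats ÷ 44 chords = 1.5 beats per chord.
(That is a dotted quarter note.)

1.5 beats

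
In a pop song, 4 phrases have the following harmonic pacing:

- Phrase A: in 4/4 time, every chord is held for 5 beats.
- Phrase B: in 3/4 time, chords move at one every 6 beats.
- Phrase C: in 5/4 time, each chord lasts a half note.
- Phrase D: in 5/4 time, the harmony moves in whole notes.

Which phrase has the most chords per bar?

Phrase C

A: 4/5 = 0.8 chords/bar.
B: 3/6 = 0.5 chords/bar.
C: 5/2 = 2.5 chords/bar.
D: 5/4 = 1.25 chords/bar.
Fastest is C at 2.5 chords/bar.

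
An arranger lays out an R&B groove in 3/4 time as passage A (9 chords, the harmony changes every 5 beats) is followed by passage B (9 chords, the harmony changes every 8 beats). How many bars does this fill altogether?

A: 9 × 5 = 45 beats = 15 bars.
B: 9 × 8 = 72 beats = 24 bars.
Total: 15 + 24 = 39 bars.

39 bars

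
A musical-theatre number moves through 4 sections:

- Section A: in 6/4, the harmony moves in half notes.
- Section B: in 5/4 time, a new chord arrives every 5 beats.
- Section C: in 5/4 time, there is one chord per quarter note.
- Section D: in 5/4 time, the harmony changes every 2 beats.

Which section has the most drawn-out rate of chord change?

A: 6/2 = 3 chords/bar.
B: 5/5 = 1 chord/bar.
C: 5/1 = 5 chords/bar.
D: 5/2 = 2.5 chords/bar.
Slowest is B at 1 chords/bar.

Section B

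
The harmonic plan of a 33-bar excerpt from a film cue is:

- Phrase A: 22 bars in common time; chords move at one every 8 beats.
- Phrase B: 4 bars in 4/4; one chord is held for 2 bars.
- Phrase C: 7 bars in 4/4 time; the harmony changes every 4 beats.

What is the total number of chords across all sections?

A: 22·4 = 88 beats, 88/8 = 11 chords.
B: 4·4 = 16 beats, 16/8 = 2 chords.
C: 7·4 = 28 beats, 28/4 = 7 chords.
Total: 11 + 2 + 7 = 20.

20 chords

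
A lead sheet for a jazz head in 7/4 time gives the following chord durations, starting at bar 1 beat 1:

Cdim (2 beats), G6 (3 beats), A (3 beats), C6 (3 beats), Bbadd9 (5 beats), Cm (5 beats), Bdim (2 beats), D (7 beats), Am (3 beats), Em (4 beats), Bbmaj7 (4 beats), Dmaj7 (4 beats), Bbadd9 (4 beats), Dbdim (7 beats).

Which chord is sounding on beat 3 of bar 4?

Beat 3 of bar 4 is beat (4−1)×7 + 3 = 24 overall.
Running totals: Cdim ends at 2, G6 ends at 5, A ends at 8, C6 ends at 11, Bbadd9 ends at 16, Cm ends at 21, Bdim ends at 23, D ends at 30.
Beat 24 falls within D.

D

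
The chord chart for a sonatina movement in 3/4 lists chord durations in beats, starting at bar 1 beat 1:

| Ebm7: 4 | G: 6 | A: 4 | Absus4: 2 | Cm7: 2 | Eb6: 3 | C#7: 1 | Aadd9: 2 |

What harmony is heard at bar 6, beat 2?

Cm7

Beat 2 of bar 6 is beat (6−1)×3 + 2 = 17 overall.
Running totals: Ebm7 ends at 4, G ends at 10, A ends at 14, Absus4 ends at 16, Cm7 ends at 18.
Beat 17 falls within Cm7.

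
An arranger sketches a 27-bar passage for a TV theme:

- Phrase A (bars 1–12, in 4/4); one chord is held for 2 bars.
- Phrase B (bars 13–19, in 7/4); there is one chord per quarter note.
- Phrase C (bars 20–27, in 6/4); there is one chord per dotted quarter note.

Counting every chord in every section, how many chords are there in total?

87 chords

A: 12·4 = 48 beats, 48/8 = 6 chords.
B: 7·7 = 49 beats, 49/1 = 49 chords.
C: 8·6 = 48 beats, 48/1.5 = 32 chords.
Total: 6 + 49 + 32 = 87.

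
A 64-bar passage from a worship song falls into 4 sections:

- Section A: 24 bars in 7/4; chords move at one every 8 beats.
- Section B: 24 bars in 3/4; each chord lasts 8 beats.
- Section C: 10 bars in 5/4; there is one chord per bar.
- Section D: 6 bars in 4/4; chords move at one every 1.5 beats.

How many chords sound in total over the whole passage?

56 chords

A: 24 bars × 7 beats = 168 beats; 8 beats/chord → 21 chords.
B: 24 bars × 3 beats = 72 beats; 8 beats/chord → 9 chords.
C: 10 bars × 5 beats = 50 beats; 5 beats/chord → 10 chords.
D: 6 bars × 4 beats = 24 beats; 1.5 beats/chord → 16 chords.
Total: 21 + 9 + 10 + 16 = 56.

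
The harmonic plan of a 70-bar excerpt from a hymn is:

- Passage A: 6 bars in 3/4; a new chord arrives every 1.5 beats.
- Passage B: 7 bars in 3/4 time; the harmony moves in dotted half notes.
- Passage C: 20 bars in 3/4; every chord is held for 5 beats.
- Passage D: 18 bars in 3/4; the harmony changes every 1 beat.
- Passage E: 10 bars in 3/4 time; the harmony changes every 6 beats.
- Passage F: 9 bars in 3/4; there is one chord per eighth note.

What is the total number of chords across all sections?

A: 6 bars × 3 beats = 18 beats; 1.5 beats/chord → 12 chords.
B: 7 bars × 3 beats = 21 beats; 3 beats/chord → 7 chords.
C: 20 bars × 3 beats = 60 beats; 5 beats/chord → 12 chords.
D: 18 bars × 3 beats = 54 beats; 1 beat/chord → 54 chords.
E: 10 bars × 3 beats = 30 beats; 6 beats/chord → 5 chords.
F: 9 bars × 3 beats = 27 beats; 0.5 beats/chord → 54 chords.
Total: 12 + 7 + 12 + 54 + 5 + 54 = 144.

144 chords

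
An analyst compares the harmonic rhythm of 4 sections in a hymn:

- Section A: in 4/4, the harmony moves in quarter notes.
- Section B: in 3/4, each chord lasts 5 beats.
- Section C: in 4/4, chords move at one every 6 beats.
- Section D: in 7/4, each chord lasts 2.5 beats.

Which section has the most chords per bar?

Section A

A: each chord is 1 beat in 4/4, so 4 per bar.
B: each chord is 5 beats in 3/4, so 0.6 per bar.
C: each chord is 6 beats in 4/4, so 2/3 per bar.
D: each chord is 2.5 beats in 7/4, so 2.8 per bar.
Fastest is A at 4 chords/bar.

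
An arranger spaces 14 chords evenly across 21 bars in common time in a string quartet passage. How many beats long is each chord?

21 bars × 4 beats/bar = 84 beats total.
84 beats ÷ 14 chords = 6 beats per chord.

6 beats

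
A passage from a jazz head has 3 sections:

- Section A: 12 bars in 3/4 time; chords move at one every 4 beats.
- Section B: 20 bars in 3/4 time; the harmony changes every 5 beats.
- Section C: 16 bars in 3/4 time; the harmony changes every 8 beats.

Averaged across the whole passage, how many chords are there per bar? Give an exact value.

A: 12 × 3 = 36 beats ÷ 4 = 9 chords.
B: 20 × 3 = 60 beats ÷ 5 = 12 chords.
C: 16 × 3 = 48 beats ÷ 8 = 6 chords.
Overall: 27 chords over 48 bars → 27/48 = 9/16 chords per bar.

9/16 chords per bar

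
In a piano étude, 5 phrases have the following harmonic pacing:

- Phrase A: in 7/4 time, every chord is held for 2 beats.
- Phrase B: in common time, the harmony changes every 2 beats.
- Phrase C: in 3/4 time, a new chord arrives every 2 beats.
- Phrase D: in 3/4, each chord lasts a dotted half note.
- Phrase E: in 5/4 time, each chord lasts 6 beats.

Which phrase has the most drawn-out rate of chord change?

Phrase E

A: each chord is 2 beats in 7/4, so 3.5 per bar.
B: each chord is 2 beats in 4/4, so 2 per bar.
C: each chord is 2 beats in 3/4, so 1.5 per bar.
D: each chord is 3 beats in 3/4, so 1 per bar.
E: each chord is 6 beats in 5/4, so 5/6 per bar.
Slowest is E at 5/6 chords/bar.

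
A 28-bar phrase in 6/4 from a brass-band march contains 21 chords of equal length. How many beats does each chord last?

28 bars × 6 beats/bar = 168 beats total.
168 beats ÷ 21 chords = 8 beats per chord.

8 beats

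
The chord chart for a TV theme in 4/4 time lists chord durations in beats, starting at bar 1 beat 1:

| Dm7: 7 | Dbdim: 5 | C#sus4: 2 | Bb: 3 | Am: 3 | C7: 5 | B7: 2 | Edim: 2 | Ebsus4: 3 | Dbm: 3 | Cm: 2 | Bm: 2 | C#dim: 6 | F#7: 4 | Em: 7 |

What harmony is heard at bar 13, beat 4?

Em

Beat 4 of bar 13 is beat (13−1)×4 + 4 = 52 overall.
Running totals: Dm7 ends at 7, Dbdim ends at 12, C#sus4 ends at 14, Bb ends at 17, Am ends at 20, C7 ends at 25, B7 ends at 27, Edim ends at 29, Ebsus4 ends at 32, Dbm ends at 35, Cm ends at 37, Bm ends at 39, C#dim ends at 45, F#7 ends at 49, Em ends at 56.
Beat 52 falls within Em.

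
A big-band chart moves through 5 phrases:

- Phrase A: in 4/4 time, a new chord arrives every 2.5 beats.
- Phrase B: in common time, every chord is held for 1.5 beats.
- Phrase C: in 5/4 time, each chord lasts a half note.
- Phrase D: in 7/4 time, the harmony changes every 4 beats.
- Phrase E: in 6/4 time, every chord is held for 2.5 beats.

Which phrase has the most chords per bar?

Phrase B

A: 4/2.5 = 1.6 chords/bar.
B: 4/1.5 = 8/3 chords/bar.
C: 5/2 = 2.5 chords/bar.
D: 7/4 = 1.75 chords/bar.
E: 6/2.5 = 2.4 chords/bar.
Fastest is B at 8/3 chords/bar.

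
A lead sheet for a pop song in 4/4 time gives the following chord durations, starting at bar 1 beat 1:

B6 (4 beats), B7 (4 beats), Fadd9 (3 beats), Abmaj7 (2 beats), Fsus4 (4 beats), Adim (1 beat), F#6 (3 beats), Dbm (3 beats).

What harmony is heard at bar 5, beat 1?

Beat 1 of bar 5 is beat (5−1)×4 + 1 = 17 overall.
Running totals: B6 ends at 4, B7 ends at 8, Fadd9 ends at 11, Abmaj7 ends at 13, Fsus4 ends at 17.
Beat 17 falls within Fsus4.

Fsus4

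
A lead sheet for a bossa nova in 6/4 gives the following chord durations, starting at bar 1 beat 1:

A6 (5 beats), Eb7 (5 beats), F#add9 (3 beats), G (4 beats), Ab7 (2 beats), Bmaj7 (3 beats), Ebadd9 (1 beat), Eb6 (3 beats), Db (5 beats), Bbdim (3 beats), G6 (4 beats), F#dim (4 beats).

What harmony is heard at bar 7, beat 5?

Beat 5 of bar 7 is beat (7−1)×6 + 5 = 41 overall.
Running totals: A6 ends at 5, Eb7 ends at 10, F#add9 ends at 13, G ends at 17, Ab7 ends at 19, Bmaj7 ends at 22, Ebadd9 ends at 23, Eb6 ends at 26, Db ends at 31, Bbdim ends at 34, G6 ends at 38, F#dim ends at 42.
Beat 41 falls within F#dim.

F#dim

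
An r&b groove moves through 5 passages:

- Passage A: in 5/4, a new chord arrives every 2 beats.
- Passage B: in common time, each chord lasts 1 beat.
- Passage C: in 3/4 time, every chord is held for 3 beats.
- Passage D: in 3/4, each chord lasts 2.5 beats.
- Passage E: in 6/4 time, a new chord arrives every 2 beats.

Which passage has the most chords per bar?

A: 5/2 = 2.5 chords/bar.
B: 4/1 = 4 chords/bar.
C: 3/3 = 1 chord/bar.
D: 3/2.5 = 1.2 chords/bar.
E: 6/2 = 3 chords/bar.
Fastest is B at 4 chords/bar.

Passage B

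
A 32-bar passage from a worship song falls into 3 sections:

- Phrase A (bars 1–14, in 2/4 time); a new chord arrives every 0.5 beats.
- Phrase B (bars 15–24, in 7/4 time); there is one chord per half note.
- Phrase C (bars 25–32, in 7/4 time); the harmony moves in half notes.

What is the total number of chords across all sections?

119 chords

A: 14 bars × 2 beats = 28 beats; 0.5 beats/chord → 56 chords.
B: 10 bars × 7 beats = 70 beats; 2 beats/chord → 35 chords.
C: 8 bars × 7 beats = 56 beats; 2 beats/chord → 28 chords.
Total: 56 + 35 + 28 = 119.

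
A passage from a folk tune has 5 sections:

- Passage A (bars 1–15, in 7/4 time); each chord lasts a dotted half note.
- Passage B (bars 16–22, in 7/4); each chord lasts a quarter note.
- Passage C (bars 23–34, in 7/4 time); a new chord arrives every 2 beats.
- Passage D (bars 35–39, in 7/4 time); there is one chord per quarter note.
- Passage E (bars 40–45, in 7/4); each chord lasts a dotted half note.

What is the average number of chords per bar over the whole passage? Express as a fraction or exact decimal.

A: 15 bars of 7 beats is 105 beats; at 3 beats each that's 35 chords.
B: 7 bars of 7 beats is 49 beats; at 1 beat each that's 49 chords.
C: 12 bars of 7 beats is 84 beats; at 2 beats each that's 42 chords.
D: 5 bars of 7 beats is 35 beats; at 1 beat each that's 35 chords.
E: 6 bars of 7 beats is 42 beats; at 3 beats each that's 14 chords.
Overall: 175 chords over 45 bars → 175/45 = 35/9 chords per bar.

35/9 chords per bar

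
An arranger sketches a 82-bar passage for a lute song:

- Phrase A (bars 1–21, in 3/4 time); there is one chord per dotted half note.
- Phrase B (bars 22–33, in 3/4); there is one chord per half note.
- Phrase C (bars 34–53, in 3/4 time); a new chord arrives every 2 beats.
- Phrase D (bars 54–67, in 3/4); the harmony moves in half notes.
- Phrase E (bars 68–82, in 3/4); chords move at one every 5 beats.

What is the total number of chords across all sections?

A: 21 bars × 3 beats = 63 beats; 3 beats/chord → 21 chords.
B: 12 bars × 3 beats = 36 beats; 2 beats/chord → 18 chords.
C: 20 bars × 3 beats = 60 beats; 2 beats/chord → 30 chords.
D: 14 bars × 3 beats = 42 beats; 2 beats/chord → 21 chords.
E: 15 bars × 3 beats = 45 beats; 5 beats/chord → 9 chords.
Total: 21 + 18 + 30 + 21 + 9 = 99.

99 chords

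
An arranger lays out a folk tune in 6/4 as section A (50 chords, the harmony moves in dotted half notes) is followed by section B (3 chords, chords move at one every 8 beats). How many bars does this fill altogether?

A: 50 × 3 = 150 beats = 25 bars.
B: 3 × 8 = 24 beats = 4 bars.
Total: 25 + 4 = 29 bars.

29 bars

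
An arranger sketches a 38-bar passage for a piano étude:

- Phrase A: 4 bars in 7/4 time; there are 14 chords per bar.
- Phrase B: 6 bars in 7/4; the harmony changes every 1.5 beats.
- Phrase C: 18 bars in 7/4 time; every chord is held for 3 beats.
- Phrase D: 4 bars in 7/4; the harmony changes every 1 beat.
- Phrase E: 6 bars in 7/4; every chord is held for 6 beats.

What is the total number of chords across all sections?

A: 4·7 = 28 beats, 28/0.5 = 56 chords.
B: 6·7 = 42 beats, 42/1.5 = 28 chords.
C: 18·7 = 126 beats, 126/3 = 42 chords.
D: 4·7 = 28 beats, 28/1 = 28 chords.
E: 6·7 = 42 beats, 42/6 = 7 chords.
Total: 56 + 28 + 42 + 28 + 7 = 161.

161 chords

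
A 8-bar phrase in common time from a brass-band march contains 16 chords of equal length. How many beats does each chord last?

2 beats

8 bars × 4 beats/bar = 32 beats total.
32 beats ÷ 16 chords = 2 beats per chord.
(That is a half note.)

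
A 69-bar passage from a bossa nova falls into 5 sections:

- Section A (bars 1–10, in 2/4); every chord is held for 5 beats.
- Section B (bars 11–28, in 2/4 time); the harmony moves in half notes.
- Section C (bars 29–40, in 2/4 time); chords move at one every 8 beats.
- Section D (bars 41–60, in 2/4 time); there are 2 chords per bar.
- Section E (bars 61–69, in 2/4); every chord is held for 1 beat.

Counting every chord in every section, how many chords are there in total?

A has 20 beats and chords last 5 each, so 4 chords.
B has 36 beats and chords last 2 each, so 18 chords.
C has 24 beats and chords last 8 each, so 3 chords.
D has 40 beats and chords last 1 each, so 40 chords.
E has 18 beats and chords last 1 each, so 18 chords.
Total: 4 + 18 + 3 + 40 + 18 = 83.

83 chords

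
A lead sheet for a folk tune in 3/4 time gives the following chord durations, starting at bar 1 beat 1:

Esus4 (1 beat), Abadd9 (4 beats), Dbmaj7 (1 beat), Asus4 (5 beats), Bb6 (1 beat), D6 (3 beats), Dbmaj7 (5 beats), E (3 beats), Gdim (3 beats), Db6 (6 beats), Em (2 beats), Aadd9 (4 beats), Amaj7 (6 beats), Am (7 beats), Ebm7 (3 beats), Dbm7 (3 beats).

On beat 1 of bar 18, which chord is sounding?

Ebm7

Beat 1 of bar 18 is beat (18−1)×3 + 1 = 52 overall.
Running totals: Esus4 ends at 1, Abadd9 ends at 5, Dbmaj7 ends at 6, Asus4 ends at 11, Bb6 ends at 12, D6 ends at 15, Dbmaj7 ends at 20, E ends at 23, Gdim ends at 26, Db6 ends at 32, Em ends at 34, Aadd9 ends at 38, Amaj7 ends at 44, Am ends at 51, Ebm7 ends at 54.
Beat 52 falls within Ebm7.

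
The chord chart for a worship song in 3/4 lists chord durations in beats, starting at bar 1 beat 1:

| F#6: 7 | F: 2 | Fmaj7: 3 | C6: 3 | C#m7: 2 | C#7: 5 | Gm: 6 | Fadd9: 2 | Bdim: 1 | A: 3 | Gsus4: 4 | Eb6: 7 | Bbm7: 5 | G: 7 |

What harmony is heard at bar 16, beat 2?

Beat 2 of bar 16 is beat (16−1)×3 + 2 = 47 overall.
Running totals: F#6 ends at 7, F ends at 9, Fmaj7 ends at 12, C6 ends at 15, C#m7 ends at 17, C#7 ends at 22, Gm ends at 28, Fadd9 ends at 30, Bdim ends at 31, A ends at 34, Gsus4 ends at 38, Eb6 ends at 45, Bbm7 ends at 50.
Beat 47 falls within Bbm7.

Bbm7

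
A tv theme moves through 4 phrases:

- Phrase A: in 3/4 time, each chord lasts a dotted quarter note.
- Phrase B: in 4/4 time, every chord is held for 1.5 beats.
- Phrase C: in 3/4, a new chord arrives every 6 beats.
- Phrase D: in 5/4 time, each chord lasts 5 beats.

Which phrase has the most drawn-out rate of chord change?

Phrase C

A: each chord is 1.5 beats in 3/4, so 2 per bar.
B: each chord is 1.5 beats in 4/4, so 8/3 per bar.
C: each chord is 6 beats in 3/4, so 0.5 per bar.
D: each chord is 5 beats in 5/4, so 1 per bar.
Slowest is C at 0.5 chords/bar.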